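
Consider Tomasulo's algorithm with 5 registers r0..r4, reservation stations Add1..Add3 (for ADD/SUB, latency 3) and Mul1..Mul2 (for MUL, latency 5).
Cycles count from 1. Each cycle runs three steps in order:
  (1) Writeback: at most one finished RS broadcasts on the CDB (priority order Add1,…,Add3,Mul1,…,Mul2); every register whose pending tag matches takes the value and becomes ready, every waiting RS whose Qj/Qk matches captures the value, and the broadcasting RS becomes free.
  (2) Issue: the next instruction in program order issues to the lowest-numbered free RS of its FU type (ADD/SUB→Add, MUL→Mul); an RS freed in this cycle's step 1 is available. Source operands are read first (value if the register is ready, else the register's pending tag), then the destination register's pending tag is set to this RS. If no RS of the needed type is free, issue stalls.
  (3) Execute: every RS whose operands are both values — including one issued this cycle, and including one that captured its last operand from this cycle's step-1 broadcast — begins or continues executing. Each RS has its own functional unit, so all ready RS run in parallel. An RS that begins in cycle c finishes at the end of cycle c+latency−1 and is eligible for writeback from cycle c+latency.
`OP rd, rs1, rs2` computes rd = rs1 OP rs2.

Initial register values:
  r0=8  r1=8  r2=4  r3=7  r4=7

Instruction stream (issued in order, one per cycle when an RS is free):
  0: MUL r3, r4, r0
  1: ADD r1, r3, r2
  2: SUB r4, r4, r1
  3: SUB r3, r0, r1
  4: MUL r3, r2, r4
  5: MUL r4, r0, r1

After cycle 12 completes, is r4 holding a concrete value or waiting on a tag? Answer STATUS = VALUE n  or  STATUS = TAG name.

cycle 1: issue MUL r3<-Mul1 // r0:8,r1:8,r2:4,r3:Mul1,r4:7
cycle 2: issue ADD r1<-Add1 // r0:8,r1:Add1,r2:4,r3:Mul1,r4:7
cycle 3: issue SUB r4<-Add2 // r0:8,r1:Add1,r2:4,r3:Mul1,r4:Add2
cycle 4: issue SUB r3<-Add3 // r0:8,r1:Add1,r2:4,r3:Add3,r4:Add2
cycle 5: issue MUL r3<-Mul2 // r0:8,r1:Add1,r2:4,r3:Mul2,r4:Add2
cycle 6: CDB Mul1=56; issue MUL r4<-Mul1 // r0:8,r1:Add1,r2:4,r3:Mul2,r4:Mul1
cycle 7: - // r0:8,r1:Add1,r2:4,r3:Mul2,r4:Mul1
cycle 8: - // r0:8,r1:Add1,r2:4,r3:Mul2,r4:Mul1
cycle 9: CDB Add1=60 // r0:8,r1:60,r2:4,r3:Mul2,r4:Mul1
cycle 10: - // r0:8,r1:60,r2:4,r3:Mul2,r4:Mul1
cycle 11: - // r0:8,r1:60,r2:4,r3:Mul2,r4:Mul1
cycle 12: CDB Add2=-53 // r0:8,r1:60,r2:4,r3:Mul2,r4:Mul1

STATUS = TAG Mul1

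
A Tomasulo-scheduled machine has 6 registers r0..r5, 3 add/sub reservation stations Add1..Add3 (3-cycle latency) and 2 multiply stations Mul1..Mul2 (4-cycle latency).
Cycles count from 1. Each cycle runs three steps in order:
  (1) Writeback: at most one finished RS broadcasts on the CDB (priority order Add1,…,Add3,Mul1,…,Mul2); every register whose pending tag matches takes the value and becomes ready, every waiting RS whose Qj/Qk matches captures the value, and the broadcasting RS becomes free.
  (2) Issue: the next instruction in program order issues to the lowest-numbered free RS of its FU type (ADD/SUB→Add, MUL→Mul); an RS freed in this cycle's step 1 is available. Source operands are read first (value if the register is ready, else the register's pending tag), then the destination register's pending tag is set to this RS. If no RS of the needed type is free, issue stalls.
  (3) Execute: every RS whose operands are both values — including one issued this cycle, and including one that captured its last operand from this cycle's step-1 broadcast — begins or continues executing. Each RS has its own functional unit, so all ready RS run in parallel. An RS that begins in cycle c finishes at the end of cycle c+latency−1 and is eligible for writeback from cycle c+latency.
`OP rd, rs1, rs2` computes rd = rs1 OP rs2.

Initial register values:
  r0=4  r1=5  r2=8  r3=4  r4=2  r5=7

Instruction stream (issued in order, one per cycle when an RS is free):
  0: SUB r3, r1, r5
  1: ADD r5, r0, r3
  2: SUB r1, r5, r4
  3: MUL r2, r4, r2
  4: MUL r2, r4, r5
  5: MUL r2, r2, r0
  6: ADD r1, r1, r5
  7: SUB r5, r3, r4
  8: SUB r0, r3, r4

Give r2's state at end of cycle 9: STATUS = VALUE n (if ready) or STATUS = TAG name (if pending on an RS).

STATUS = TAG Mul1

cycle 1: issue SUB r3<-Add1 // r0:4,r1:5,r2:8,r3:Add1,r4:2,r5:7
cycle 2: issue ADD r5<-Add2 // r0:4,r1:5,r2:8,r3:Add1,r4:2,r5:Add2
cycle 3: issue SUB r1<-Add3 // r0:4,r1:Add3,r2:8,r3:Add1,r4:2,r5:Add2
cycle 4: CDB Add1=-2; issue MUL r2<-Mul1 // r0:4,r1:Add3,r2:Mul1,r3:-2,r4:2,r5:Add2
cycle 5: issue MUL r2<-Mul2 // r0:4,r1:Add3,r2:Mul2,r3:-2,r4:2,r5:Add2
cycle 6: stall // r0:4,r1:Add3,r2:Mul2,r3:-2,r4:2,r5:Add2
cycle 7: CDB Add2=2; stall // r0:4,r1:Add3,r2:Mul2,r3:-2,r4:2,r5:2
cycle 8: CDB Mul1=16; issue MUL r2<-Mul1 // r0:4,r1:Add3,r2:Mul1,r3:-2,r4:2,r5:2
cycle 9: issue ADD r1<-Add1 // r0:4,r1:Add1,r2:Mul1,r3:-2,r4:2,r5:2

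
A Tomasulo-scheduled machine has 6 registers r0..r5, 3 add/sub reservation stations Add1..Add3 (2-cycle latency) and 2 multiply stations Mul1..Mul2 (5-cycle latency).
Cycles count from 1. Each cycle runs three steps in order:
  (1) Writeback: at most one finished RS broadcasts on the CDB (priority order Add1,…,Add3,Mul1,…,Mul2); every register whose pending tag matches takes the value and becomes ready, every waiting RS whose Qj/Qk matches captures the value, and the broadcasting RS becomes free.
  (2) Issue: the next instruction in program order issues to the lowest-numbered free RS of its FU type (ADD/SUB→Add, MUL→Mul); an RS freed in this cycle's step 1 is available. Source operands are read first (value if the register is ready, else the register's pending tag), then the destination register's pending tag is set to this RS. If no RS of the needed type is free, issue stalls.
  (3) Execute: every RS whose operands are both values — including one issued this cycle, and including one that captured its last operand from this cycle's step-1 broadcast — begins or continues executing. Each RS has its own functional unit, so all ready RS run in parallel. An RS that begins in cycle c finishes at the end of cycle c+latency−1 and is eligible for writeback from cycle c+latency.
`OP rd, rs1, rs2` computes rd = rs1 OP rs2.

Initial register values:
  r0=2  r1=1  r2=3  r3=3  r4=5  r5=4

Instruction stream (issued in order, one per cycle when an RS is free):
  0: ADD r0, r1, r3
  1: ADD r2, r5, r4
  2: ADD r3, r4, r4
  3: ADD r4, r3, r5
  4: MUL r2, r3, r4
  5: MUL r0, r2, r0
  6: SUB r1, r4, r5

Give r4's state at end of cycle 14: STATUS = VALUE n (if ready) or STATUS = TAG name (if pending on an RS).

c1: issue ADD r0<-Add1 | r0:Add1,r1:1,r2:3,r3:3,r4:5,r5:4
c2: issue ADD r2<-Add2 | r0:Add1,r1:1,r2:Add2,r3:3,r4:5,r5:4
c3: CDB Add1=4; issue ADD r3<-Add1 | r0:4,r1:1,r2:Add2,r3:Add1,r4:5,r5:4
c4: CDB Add2=9; issue ADD r4<-Add2 | r0:4,r1:1,r2:9,r3:Add1,r4:Add2,r5:4
c5: CDB Add1=10; issue MUL r2<-Mul1 | r0:4,r1:1,r2:Mul1,r3:10,r4:Add2,r5:4
c6: issue MUL r0<-Mul2 | r0:Mul2,r1:1,r2:Mul1,r3:10,r4:Add2,r5:4
c7: CDB Add2=14; issue SUB r1<-Add1 | r0:Mul2,r1:Add1,r2:Mul1,r3:10,r4:14,r5:4
c8: - | r0:Mul2,r1:Add1,r2:Mul1,r3:10,r4:14,r5:4
c9: CDB Add1=10 | r0:Mul2,r1:10,r2:Mul1,r3:10,r4:14,r5:4
c10: - | r0:Mul2,r1:10,r2:Mul1,r3:10,r4:14,r5:4
c11: - | r0:Mul2,r1:10,r2:Mul1,r3:10,r4:14,r5:4
c12: CDB Mul1=140 | r0:Mul2,r1:10,r2:140,r3:10,r4:14,r5:4
c13: - | r0:Mul2,r1:10,r2:140,r3:10,r4:14,r5:4
c14: - | r0:Mul2,r1:10,r2:140,r3:10,r4:14,r5:4

STATUS = VALUE 14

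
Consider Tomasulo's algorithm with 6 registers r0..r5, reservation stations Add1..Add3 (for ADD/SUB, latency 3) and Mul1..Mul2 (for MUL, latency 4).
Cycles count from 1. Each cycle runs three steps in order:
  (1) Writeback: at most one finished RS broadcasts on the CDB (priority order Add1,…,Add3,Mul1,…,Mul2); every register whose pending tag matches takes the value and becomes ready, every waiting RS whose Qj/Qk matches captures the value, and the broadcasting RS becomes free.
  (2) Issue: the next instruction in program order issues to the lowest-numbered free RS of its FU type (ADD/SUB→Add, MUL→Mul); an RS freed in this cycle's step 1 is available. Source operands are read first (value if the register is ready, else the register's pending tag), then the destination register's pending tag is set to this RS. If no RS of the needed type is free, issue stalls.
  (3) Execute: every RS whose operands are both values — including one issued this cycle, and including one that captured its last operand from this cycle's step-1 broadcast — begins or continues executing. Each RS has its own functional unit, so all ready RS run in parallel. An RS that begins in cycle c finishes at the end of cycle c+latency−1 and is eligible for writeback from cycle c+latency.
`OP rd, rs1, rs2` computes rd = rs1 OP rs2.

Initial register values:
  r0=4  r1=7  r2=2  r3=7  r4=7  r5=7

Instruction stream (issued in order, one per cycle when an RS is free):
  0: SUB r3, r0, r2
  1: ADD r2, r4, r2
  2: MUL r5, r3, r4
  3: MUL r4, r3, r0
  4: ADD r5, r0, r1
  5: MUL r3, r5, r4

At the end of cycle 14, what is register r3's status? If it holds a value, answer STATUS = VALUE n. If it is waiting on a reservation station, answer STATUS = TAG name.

STATUS = VALUE 88

cycle 1: issue SUB r3<-Add1 // r0:4,r1:7,r2:2,r3:Add1,r4:7,r5:7
cycle 2: issue ADD r2<-Add2 // r0:4,r1:7,r2:Add2,r3:Add1,r4:7,r5:7
cycle 3: issue MUL r5<-Mul1 // r0:4,r1:7,r2:Add2,r3:Add1,r4:7,r5:Mul1
cycle 4: CDB Add1=2; issue MUL r4<-Mul2 // r0:4,r1:7,r2:Add2,r3:2,r4:Mul2,r5:Mul1
cycle 5: CDB Add2=9; issue ADD r5<-Add1 // r0:4,r1:7,r2:9,r3:2,r4:Mul2,r5:Add1
cycle 6: stall // r0:4,r1:7,r2:9,r3:2,r4:Mul2,r5:Add1
cycle 7: stall // r0:4,r1:7,r2:9,r3:2,r4:Mul2,r5:Add1
cycle 8: CDB Add1=11; stall // r0:4,r1:7,r2:9,r3:2,r4:Mul2,r5:11
cycle 9: CDB Mul1=14; issue MUL r3<-Mul1 // r0:4,r1:7,r2:9,r3:Mul1,r4:Mul2,r5:11
cycle 10: CDB Mul2=8 // r0:4,r1:7,r2:9,r3:Mul1,r4:8,r5:11
cycle 11: - // r0:4,r1:7,r2:9,r3:Mul1,r4:8,r5:11
cycle 12: - // r0:4,r1:7,r2:9,r3:Mul1,r4:8,r5:11
cycle 13: - // r0:4,r1:7,r2:9,r3:Mul1,r4:8,r5:11
cycle 14: CDB Mul1=88 // r0:4,r1:7,r2:9,r3:88,r4:8,r5:11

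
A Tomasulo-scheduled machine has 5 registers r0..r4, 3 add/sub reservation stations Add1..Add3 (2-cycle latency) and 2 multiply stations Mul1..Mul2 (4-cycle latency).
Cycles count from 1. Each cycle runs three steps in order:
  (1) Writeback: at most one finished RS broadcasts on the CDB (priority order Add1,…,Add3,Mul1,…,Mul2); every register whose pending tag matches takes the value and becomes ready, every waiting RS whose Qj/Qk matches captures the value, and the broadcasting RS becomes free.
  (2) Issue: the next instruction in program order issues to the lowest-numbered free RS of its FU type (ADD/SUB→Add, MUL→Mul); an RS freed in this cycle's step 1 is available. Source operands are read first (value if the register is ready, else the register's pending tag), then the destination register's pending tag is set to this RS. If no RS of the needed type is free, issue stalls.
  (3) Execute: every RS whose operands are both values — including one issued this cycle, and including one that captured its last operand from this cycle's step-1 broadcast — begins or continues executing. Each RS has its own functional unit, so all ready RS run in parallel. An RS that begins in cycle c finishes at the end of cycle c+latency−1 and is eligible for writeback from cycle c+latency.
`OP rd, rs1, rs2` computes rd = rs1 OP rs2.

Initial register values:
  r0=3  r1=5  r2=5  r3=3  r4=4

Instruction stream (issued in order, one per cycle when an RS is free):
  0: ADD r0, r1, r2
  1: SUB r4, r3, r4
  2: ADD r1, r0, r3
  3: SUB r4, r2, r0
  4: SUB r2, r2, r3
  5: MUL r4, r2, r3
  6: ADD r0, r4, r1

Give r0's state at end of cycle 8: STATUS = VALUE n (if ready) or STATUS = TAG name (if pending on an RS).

  c1: issue ADD r0<-Add1  regs: r0:Add1,r1:5,r2:5,r3:3,r4:4
  c2: issue SUB r4<-Add2  regs: r0:Add1,r1:5,r2:5,r3:3,r4:Add2
  c3: CDB Add1=10; issue ADD r1<-Add1  regs: r0:10,r1:Add1,r2:5,r3:3,r4:Add2
  c4: CDB Add2=-1; issue SUB r4<-Add2  regs: r0:10,r1:Add1,r2:5,r3:3,r4:Add2
  c5: CDB Add1=13; issue SUB r2<-Add1  regs: r0:10,r1:13,r2:Add1,r3:3,r4:Add2
  c6: CDB Add2=-5; issue MUL r4<-Mul1  regs: r0:10,r1:13,r2:Add1,r3:3,r4:Mul1
  c7: CDB Add1=2; issue ADD r0<-Add1  regs: r0:Add1,r1:13,r2:2,r3:3,r4:Mul1
  c8: -  regs: r0:Add1,r1:13,r2:2,r3:3,r4:Mul1

STATUS = TAG Add1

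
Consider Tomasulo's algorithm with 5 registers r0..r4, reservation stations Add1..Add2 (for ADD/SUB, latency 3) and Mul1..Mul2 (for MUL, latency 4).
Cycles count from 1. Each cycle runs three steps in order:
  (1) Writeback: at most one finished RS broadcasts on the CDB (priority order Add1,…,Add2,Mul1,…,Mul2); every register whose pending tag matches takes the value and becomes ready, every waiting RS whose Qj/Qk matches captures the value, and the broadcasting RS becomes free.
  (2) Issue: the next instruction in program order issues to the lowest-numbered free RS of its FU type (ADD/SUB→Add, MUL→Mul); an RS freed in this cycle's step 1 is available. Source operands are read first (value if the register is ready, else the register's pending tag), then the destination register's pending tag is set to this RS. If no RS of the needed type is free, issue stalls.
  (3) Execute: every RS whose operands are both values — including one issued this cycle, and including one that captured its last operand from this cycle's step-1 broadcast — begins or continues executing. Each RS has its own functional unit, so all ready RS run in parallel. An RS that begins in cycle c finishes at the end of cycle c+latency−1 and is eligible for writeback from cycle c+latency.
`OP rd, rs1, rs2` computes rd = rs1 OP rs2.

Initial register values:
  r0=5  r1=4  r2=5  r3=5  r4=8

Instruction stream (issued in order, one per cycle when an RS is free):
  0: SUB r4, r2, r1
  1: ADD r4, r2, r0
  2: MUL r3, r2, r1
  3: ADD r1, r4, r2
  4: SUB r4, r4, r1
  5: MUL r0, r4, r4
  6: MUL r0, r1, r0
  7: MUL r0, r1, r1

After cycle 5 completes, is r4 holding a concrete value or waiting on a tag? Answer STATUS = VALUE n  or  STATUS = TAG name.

c1: issue SUB r4<-Add1 | r0:5,r1:4,r2:5,r3:5,r4:Add1
c2: issue ADD r4<-Add2 | r0:5,r1:4,r2:5,r3:5,r4:Add2
c3: issue MUL r3<-Mul1 | r0:5,r1:4,r2:5,r3:Mul1,r4:Add2
c4: CDB Add1=1; issue ADD r1<-Add1 | r0:5,r1:Add1,r2:5,r3:Mul1,r4:Add2
c5: CDB Add2=10; issue SUB r4<-Add2 | r0:5,r1:Add1,r2:5,r3:Mul1,r4:Add2

STATUS = TAG Add2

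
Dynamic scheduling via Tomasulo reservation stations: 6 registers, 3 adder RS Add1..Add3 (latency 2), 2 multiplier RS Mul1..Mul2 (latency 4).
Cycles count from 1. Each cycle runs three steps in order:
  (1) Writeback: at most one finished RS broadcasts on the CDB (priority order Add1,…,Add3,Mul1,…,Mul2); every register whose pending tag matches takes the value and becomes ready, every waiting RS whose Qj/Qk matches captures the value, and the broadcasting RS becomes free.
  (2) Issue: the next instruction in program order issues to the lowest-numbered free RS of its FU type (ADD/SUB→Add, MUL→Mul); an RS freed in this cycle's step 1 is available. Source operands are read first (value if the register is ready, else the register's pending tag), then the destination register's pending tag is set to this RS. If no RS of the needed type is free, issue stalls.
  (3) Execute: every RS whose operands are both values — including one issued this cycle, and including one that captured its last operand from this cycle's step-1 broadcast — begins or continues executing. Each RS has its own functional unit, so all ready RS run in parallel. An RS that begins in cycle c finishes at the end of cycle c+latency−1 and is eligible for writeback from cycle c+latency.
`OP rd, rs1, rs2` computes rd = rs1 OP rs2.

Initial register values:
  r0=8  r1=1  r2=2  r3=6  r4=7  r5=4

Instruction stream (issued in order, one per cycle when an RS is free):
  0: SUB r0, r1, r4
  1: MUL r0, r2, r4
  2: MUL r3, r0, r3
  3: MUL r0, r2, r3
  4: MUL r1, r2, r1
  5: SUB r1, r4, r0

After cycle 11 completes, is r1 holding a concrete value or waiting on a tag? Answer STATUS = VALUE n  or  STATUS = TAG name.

STATUS = TAG Add1

cycle 1: issue SUB r0<-Add1 // r0:Add1,r1:1,r2:2,r3:6,r4:7,r5:4
cycle 2: issue MUL r0<-Mul1 // r0:Mul1,r1:1,r2:2,r3:6,r4:7,r5:4
cycle 3: CDB Add1=-6; issue MUL r3<-Mul2 // r0:Mul1,r1:1,r2:2,r3:Mul2,r4:7,r5:4
cycle 4: stall // r0:Mul1,r1:1,r2:2,r3:Mul2,r4:7,r5:4
cycle 5: stall // r0:Mul1,r1:1,r2:2,r3:Mul2,r4:7,r5:4
cycle 6: CDB Mul1=14; issue MUL r0<-Mul1 // r0:Mul1,r1:1,r2:2,r3:Mul2,r4:7,r5:4
cycle 7: stall // r0:Mul1,r1:1,r2:2,r3:Mul2,r4:7,r5:4
cycle 8: stall // r0:Mul1,r1:1,r2:2,r3:Mul2,r4:7,r5:4
cycle 9: stall // r0:Mul1,r1:1,r2:2,r3:Mul2,r4:7,r5:4
cycle 10: CDB Mul2=84; issue MUL r1<-Mul2 // r0:Mul1,r1:Mul2,r2:2,r3:84,r4:7,r5:4
cycle 11: issue SUB r1<-Add1 // r0:Mul1,r1:Add1,r2:2,r3:84,r4:7,r5:4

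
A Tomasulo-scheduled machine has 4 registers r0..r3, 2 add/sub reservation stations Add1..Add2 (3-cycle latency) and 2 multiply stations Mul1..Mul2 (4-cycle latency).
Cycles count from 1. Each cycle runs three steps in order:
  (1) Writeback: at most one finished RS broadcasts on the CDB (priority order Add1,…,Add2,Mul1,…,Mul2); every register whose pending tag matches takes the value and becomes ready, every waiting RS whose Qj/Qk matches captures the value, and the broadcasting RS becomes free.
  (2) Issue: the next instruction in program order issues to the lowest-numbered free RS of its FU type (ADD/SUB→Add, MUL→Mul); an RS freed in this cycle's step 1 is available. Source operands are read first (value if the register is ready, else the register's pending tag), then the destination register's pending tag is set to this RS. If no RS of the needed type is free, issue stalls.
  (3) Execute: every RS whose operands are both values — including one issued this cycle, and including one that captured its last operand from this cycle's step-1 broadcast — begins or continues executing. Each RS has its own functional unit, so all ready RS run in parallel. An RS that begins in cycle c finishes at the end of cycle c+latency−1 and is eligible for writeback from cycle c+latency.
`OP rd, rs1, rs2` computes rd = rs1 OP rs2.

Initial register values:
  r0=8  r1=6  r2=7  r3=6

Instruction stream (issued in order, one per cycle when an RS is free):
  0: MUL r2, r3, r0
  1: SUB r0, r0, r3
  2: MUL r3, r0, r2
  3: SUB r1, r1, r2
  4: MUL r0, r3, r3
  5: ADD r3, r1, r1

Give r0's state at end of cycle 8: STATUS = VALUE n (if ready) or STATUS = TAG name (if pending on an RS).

  c1: issue MUL r2<-Mul1  regs: r0:8,r1:6,r2:Mul1,r3:6
  c2: issue SUB r0<-Add1  regs: r0:Add1,r1:6,r2:Mul1,r3:6
  c3: issue MUL r3<-Mul2  regs: r0:Add1,r1:6,r2:Mul1,r3:Mul2
  c4: issue SUB r1<-Add2  regs: r0:Add1,r1:Add2,r2:Mul1,r3:Mul2
  c5: CDB Add1=2; stall  regs: r0:2,r1:Add2,r2:Mul1,r3:Mul2
  c6: CDB Mul1=48; issue MUL r0<-Mul1  regs: r0:Mul1,r1:Add2,r2:48,r3:Mul2
  c7: issue ADD r3<-Add1  regs: r0:Mul1,r1:Add2,r2:48,r3:Add1
  c8: -  regs: r0:Mul1,r1:Add2,r2:48,r3:Add1

STATUS = TAG Mul1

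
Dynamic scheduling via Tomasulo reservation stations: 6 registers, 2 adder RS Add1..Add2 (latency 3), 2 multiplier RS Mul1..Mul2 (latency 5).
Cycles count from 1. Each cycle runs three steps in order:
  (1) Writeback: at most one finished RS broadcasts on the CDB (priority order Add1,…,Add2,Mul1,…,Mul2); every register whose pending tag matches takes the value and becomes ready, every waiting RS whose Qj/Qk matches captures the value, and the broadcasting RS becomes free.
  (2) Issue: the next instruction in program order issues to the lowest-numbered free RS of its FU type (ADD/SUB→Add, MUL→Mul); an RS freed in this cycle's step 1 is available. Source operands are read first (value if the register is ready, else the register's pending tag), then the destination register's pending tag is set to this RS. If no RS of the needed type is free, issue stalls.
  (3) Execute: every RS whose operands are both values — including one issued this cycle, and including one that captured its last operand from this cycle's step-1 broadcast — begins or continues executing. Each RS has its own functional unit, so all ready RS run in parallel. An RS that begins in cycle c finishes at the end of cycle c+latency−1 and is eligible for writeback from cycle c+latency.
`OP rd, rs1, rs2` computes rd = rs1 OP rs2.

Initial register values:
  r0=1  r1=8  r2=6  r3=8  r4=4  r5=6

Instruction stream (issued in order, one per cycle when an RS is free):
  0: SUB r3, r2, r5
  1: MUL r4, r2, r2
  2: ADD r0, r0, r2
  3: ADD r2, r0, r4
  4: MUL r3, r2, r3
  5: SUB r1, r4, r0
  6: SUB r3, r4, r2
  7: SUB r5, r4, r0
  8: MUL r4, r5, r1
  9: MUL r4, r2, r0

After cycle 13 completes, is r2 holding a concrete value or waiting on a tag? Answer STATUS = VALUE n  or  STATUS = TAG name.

STATUS = VALUE 43

c1: issue SUB r3<-Add1 | r0:1,r1:8,r2:6,r3:Add1,r4:4,r5:6
c2: issue MUL r4<-Mul1 | r0:1,r1:8,r2:6,r3:Add1,r4:Mul1,r5:6
c3: issue ADD r0<-Add2 | r0:Add2,r1:8,r2:6,r3:Add1,r4:Mul1,r5:6
c4: CDB Add1=0; issue ADD r2<-Add1 | r0:Add2,r1:8,r2:Add1,r3:0,r4:Mul1,r5:6
c5: issue MUL r3<-Mul2 | r0:Add2,r1:8,r2:Add1,r3:Mul2,r4:Mul1,r5:6
c6: CDB Add2=7; issue SUB r1<-Add2 | r0:7,r1:Add2,r2:Add1,r3:Mul2,r4:Mul1,r5:6
c7: CDB Mul1=36; stall | r0:7,r1:Add2,r2:Add1,r3:Mul2,r4:36,r5:6
c8: stall | r0:7,r1:Add2,r2:Add1,r3:Mul2,r4:36,r5:6
c9: stall | r0:7,r1:Add2,r2:Add1,r3:Mul2,r4:36,r5:6
c10: CDB Add1=43; issue SUB r3<-Add1 | r0:7,r1:Add2,r2:43,r3:Add1,r4:36,r5:6
c11: CDB Add2=29; issue SUB r5<-Add2 | r0:7,r1:29,r2:43,r3:Add1,r4:36,r5:Add2
c12: issue MUL r4<-Mul1 | r0:7,r1:29,r2:43,r3:Add1,r4:Mul1,r5:Add2
c13: CDB Add1=-7; stall | r0:7,r1:29,r2:43,r3:-7,r4:Mul1,r5:Add2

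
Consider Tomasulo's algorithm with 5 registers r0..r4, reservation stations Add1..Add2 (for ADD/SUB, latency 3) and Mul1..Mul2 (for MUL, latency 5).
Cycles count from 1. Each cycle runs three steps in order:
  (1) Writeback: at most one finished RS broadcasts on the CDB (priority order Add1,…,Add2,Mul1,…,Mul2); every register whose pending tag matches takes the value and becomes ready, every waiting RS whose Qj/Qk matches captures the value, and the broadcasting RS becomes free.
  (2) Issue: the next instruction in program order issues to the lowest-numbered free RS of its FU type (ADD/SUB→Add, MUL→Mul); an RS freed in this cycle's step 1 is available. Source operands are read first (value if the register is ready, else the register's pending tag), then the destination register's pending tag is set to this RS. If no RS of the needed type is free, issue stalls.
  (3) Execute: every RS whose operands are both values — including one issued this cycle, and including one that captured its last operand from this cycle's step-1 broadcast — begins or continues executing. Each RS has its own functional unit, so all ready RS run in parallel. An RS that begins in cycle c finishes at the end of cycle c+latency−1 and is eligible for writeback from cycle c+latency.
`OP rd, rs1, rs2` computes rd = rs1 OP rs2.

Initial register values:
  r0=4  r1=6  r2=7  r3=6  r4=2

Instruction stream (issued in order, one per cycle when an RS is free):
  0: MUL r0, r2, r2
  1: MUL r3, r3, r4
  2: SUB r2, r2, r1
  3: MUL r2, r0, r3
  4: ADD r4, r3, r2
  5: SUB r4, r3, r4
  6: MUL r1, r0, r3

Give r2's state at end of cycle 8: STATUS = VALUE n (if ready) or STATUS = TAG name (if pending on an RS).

STATUS = TAG Mul1

  c1: issue MUL r0<-Mul1  regs: r0:Mul1,r1:6,r2:7,r3:6,r4:2
  c2: issue MUL r3<-Mul2  regs: r0:Mul1,r1:6,r2:7,r3:Mul2,r4:2
  c3: issue SUB r2<-Add1  regs: r0:Mul1,r1:6,r2:Add1,r3:Mul2,r4:2
  c4: stall  regs: r0:Mul1,r1:6,r2:Add1,r3:Mul2,r4:2
  c5: stall  regs: r0:Mul1,r1:6,r2:Add1,r3:Mul2,r4:2
  c6: CDB Add1=1; stall  regs: r0:Mul1,r1:6,r2:1,r3:Mul2,r4:2
  c7: CDB Mul1=49; issue MUL r2<-Mul1  regs: r0:49,r1:6,r2:Mul1,r3:Mul2,r4:2
  c8: CDB Mul2=12; issue ADD r4<-Add1  regs: r0:49,r1:6,r2:Mul1,r3:12,r4:Add1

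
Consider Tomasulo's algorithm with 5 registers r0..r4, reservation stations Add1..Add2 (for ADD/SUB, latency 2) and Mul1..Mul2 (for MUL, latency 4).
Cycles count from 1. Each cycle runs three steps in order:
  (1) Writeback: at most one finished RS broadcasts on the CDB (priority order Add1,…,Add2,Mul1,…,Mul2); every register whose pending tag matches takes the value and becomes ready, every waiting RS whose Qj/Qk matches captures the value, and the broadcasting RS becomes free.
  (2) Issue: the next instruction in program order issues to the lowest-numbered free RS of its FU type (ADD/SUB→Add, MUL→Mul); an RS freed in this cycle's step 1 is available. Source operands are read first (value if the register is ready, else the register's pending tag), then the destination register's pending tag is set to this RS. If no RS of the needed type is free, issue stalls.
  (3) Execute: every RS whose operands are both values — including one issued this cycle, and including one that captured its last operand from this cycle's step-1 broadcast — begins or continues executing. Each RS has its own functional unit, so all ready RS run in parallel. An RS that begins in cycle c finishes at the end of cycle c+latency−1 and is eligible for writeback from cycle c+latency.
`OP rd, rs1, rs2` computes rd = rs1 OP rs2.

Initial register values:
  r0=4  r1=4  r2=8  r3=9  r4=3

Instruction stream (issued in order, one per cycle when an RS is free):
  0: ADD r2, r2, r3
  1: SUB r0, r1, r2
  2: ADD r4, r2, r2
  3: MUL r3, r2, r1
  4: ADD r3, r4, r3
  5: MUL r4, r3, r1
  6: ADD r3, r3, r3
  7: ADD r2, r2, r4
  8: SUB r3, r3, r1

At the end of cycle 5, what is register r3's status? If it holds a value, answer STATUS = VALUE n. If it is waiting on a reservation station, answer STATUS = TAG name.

STATUS = TAG Add1

c1: issue ADD r2<-Add1 | r0:4,r1:4,r2:Add1,r3:9,r4:3
c2: issue SUB r0<-Add2 | r0:Add2,r1:4,r2:Add1,r3:9,r4:3
c3: CDB Add1=17; issue ADD r4<-Add1 | r0:Add2,r1:4,r2:17,r3:9,r4:Add1
c4: issue MUL r3<-Mul1 | r0:Add2,r1:4,r2:17,r3:Mul1,r4:Add1
c5: CDB Add1=34; issue ADD r3<-Add1 | r0:Add2,r1:4,r2:17,r3:Add1,r4:34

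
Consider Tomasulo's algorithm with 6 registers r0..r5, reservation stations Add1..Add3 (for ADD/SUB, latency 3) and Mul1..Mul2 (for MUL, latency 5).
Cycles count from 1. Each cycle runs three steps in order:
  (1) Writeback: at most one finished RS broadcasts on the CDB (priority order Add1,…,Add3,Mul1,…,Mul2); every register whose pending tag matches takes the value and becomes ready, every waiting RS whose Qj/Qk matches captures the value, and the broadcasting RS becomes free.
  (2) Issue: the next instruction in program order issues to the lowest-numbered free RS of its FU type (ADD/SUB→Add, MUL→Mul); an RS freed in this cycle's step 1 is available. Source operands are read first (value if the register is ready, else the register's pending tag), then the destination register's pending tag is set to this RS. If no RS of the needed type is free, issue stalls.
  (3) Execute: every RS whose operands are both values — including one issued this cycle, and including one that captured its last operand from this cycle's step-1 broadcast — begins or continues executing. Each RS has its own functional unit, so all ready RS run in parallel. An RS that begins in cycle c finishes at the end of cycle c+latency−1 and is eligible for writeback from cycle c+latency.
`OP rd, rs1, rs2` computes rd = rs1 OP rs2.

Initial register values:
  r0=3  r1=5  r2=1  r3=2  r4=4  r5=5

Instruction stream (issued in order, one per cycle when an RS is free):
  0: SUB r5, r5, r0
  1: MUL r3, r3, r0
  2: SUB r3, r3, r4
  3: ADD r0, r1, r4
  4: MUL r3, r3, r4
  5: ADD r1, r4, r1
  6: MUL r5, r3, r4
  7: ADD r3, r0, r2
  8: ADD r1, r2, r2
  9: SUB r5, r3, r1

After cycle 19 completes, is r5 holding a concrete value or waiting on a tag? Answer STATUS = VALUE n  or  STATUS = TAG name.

STATUS = VALUE 8

  c1: issue SUB r5<-Add1  regs: r0:3,r1:5,r2:1,r3:2,r4:4,r5:Add1
  c2: issue MUL r3<-Mul1  regs: r0:3,r1:5,r2:1,r3:Mul1,r4:4,r5:Add1
  c3: issue SUB r3<-Add2  regs: r0:3,r1:5,r2:1,r3:Add2,r4:4,r5:Add1
  c4: CDB Add1=2; issue ADD r0<-Add1  regs: r0:Add1,r1:5,r2:1,r3:Add2,r4:4,r5:2
  c5: issue MUL r3<-Mul2  regs: r0:Add1,r1:5,r2:1,r3:Mul2,r4:4,r5:2
  c6: issue ADD r1<-Add3  regs: r0:Add1,r1:Add3,r2:1,r3:Mul2,r4:4,r5:2
  c7: CDB Add1=9; stall  regs: r0:9,r1:Add3,r2:1,r3:Mul2,r4:4,r5:2
  c8: CDB Mul1=6; issue MUL r5<-Mul1  regs: r0:9,r1:Add3,r2:1,r3:Mul2,r4:4,r5:Mul1
  c9: CDB Add3=9; issue ADD r3<-Add1  regs: r0:9,r1:9,r2:1,r3:Add1,r4:4,r5:Mul1
  c10: issue ADD r1<-Add3  regs: r0:9,r1:Add3,r2:1,r3:Add1,r4:4,r5:Mul1
  c11: CDB Add2=2; issue SUB r5<-Add2  regs: r0:9,r1:Add3,r2:1,r3:Add1,r4:4,r5:Add2
  c12: CDB Add1=10  regs: r0:9,r1:Add3,r2:1,r3:10,r4:4,r5:Add2
  c13: CDB Add3=2  regs: r0:9,r1:2,r2:1,r3:10,r4:4,r5:Add2
  c14: -  regs: r0:9,r1:2,r2:1,r3:10,r4:4,r5:Add2
  c15: -  regs: r0:9,r1:2,r2:1,r3:10,r4:4,r5:Add2
  c16: CDB Add2=8  regs: r0:9,r1:2,r2:1,r3:10,r4:4,r5:8
  c17: CDB Mul2=8  regs: r0:9,r1:2,r2:1,r3:10,r4:4,r5:8
  c18: -  regs: r0:9,r1:2,r2:1,r3:10,r4:4,r5:8
  c19: -  regs: r0:9,r1:2,r2:1,r3:10,r4:4,r5:8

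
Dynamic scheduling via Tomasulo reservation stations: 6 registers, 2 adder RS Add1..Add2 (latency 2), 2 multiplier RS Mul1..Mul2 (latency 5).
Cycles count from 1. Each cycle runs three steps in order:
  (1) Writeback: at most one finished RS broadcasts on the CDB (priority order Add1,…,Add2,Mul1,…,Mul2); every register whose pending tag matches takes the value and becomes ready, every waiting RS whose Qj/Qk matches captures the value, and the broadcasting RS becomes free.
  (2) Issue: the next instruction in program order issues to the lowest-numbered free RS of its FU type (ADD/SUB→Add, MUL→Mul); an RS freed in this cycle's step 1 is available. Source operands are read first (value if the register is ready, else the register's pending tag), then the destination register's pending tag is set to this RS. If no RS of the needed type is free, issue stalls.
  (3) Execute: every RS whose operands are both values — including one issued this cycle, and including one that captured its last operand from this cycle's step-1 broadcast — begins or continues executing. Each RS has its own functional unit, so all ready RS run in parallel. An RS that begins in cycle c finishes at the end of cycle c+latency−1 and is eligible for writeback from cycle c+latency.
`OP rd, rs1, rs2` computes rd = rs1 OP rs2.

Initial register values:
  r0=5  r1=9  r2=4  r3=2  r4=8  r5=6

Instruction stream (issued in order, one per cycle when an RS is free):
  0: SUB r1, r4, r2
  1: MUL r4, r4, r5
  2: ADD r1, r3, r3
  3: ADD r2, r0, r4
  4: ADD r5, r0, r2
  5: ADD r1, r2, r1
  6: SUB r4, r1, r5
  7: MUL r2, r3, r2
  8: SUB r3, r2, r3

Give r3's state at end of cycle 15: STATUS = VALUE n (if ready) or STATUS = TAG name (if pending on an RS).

  c1: issue SUB r1<-Add1  regs: r0:5,r1:Add1,r2:4,r3:2,r4:8,r5:6
  c2: issue MUL r4<-Mul1  regs: r0:5,r1:Add1,r2:4,r3:2,r4:Mul1,r5:6
  c3: CDB Add1=4; issue ADD r1<-Add1  regs: r0:5,r1:Add1,r2:4,r3:2,r4:Mul1,r5:6
  c4: issue ADD r2<-Add2  regs: r0:5,r1:Add1,r2:Add2,r3:2,r4:Mul1,r5:6
  c5: CDB Add1=4; issue ADD r5<-Add1  regs: r0:5,r1:4,r2:Add2,r3:2,r4:Mul1,r5:Add1
  c6: stall  regs: r0:5,r1:4,r2:Add2,r3:2,r4:Mul1,r5:Add1
  c7: CDB Mul1=48; stall  regs: r0:5,r1:4,r2:Add2,r3:2,r4:48,r5:Add1
  c8: stall  regs: r0:5,r1:4,r2:Add2,r3:2,r4:48,r5:Add1
  c9: CDB Add2=53; issue ADD r1<-Add2  regs: r0:5,r1:Add2,r2:53,r3:2,r4:48,r5:Add1
  c10: stall  regs: r0:5,r1:Add2,r2:53,r3:2,r4:48,r5:Add1
  c11: CDB Add1=58; issue SUB r4<-Add1  regs: r0:5,r1:Add2,r2:53,r3:2,r4:Add1,r5:58
  c12: CDB Add2=57; issue MUL r2<-Mul1  regs: r0:5,r1:57,r2:Mul1,r3:2,r4:Add1,r5:58
  c13: issue SUB r3<-Add2  regs: r0:5,r1:57,r2:Mul1,r3:Add2,r4:Add1,r5:58
  c14: CDB Add1=-1  regs: r0:5,r1:57,r2:Mul1,r3:Add2,r4:-1,r5:58
  c15: -  regs: r0:5,r1:57,r2:Mul1,r3:Add2,r4:-1,r5:58

STATUS = TAG Add2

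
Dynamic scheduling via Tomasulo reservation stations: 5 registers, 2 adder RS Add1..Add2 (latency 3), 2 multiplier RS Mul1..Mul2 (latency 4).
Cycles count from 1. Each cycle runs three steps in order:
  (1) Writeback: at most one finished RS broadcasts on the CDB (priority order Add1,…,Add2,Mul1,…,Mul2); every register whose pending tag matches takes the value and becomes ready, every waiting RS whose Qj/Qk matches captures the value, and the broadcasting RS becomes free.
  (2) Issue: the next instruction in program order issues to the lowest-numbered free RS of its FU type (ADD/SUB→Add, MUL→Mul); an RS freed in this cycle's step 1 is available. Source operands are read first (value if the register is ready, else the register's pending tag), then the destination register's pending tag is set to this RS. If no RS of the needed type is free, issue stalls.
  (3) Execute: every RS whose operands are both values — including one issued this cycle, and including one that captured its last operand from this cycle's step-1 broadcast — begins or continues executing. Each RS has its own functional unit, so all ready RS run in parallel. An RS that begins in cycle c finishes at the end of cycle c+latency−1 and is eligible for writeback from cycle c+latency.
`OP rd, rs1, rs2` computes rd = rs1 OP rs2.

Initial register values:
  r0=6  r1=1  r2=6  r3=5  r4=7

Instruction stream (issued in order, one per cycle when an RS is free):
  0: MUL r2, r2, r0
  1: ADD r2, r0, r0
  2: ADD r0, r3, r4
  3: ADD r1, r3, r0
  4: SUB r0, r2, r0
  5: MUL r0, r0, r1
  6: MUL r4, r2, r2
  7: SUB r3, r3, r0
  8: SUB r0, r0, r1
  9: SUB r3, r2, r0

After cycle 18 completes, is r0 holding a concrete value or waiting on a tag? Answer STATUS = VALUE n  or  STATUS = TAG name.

c1: issue MUL r2<-Mul1 | r0:6,r1:1,r2:Mul1,r3:5,r4:7
c2: issue ADD r2<-Add1 | r0:6,r1:1,r2:Add1,r3:5,r4:7
c3: issue ADD r0<-Add2 | r0:Add2,r1:1,r2:Add1,r3:5,r4:7
c4: stall | r0:Add2,r1:1,r2:Add1,r3:5,r4:7
c5: CDB Add1=12; issue ADD r1<-Add1 | r0:Add2,r1:Add1,r2:12,r3:5,r4:7
c6: CDB Add2=12; issue SUB r0<-Add2 | r0:Add2,r1:Add1,r2:12,r3:5,r4:7
c7: CDB Mul1=36; issue MUL r0<-Mul1 | r0:Mul1,r1:Add1,r2:12,r3:5,r4:7
c8: issue MUL r4<-Mul2 | r0:Mul1,r1:Add1,r2:12,r3:5,r4:Mul2
c9: CDB Add1=17; issue SUB r3<-Add1 | r0:Mul1,r1:17,r2:12,r3:Add1,r4:Mul2
c10: CDB Add2=0; issue SUB r0<-Add2 | r0:Add2,r1:17,r2:12,r3:Add1,r4:Mul2
c11: stall | r0:Add2,r1:17,r2:12,r3:Add1,r4:Mul2
c12: CDB Mul2=144; stall | r0:Add2,r1:17,r2:12,r3:Add1,r4:144
c13: stall | r0:Add2,r1:17,r2:12,r3:Add1,r4:144
c14: CDB Mul1=0; stall | r0:Add2,r1:17,r2:12,r3:Add1,r4:144
c15: stall | r0:Add2,r1:17,r2:12,r3:Add1,r4:144
c16: stall | r0:Add2,r1:17,r2:12,r3:Add1,r4:144
c17: CDB Add1=5; issue SUB r3<-Add1 | r0:Add2,r1:17,r2:12,r3:Add1,r4:144
c18: CDB Add2=-17 | r0:-17,r1:17,r2:12,r3:Add1,r4:144

STATUS = VALUE -17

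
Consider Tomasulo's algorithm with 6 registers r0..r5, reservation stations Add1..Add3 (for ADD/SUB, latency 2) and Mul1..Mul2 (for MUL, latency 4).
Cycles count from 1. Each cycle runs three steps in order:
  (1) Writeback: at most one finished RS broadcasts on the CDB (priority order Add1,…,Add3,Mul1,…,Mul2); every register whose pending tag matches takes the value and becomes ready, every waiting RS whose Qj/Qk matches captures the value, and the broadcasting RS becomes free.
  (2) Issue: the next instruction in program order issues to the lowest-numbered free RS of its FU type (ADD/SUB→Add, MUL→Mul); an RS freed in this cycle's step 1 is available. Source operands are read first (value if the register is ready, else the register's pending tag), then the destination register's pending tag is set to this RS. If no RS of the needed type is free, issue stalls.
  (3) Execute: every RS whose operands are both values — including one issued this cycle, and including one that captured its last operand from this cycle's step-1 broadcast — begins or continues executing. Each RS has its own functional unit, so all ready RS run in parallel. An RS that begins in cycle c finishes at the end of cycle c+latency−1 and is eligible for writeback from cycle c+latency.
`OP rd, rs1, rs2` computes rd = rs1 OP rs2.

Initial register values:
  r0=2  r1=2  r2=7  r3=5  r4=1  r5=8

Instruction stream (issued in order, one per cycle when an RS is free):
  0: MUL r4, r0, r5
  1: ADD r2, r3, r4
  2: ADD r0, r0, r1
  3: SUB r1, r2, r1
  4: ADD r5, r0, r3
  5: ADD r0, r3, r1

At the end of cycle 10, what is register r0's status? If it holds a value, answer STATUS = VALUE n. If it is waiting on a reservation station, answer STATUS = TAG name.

c1: issue MUL r4<-Mul1 | r0:2,r1:2,r2:7,r3:5,r4:Mul1,r5:8
c2: issue ADD r2<-Add1 | r0:2,r1:2,r2:Add1,r3:5,r4:Mul1,r5:8
c3: issue ADD r0<-Add2 | r0:Add2,r1:2,r2:Add1,r3:5,r4:Mul1,r5:8
c4: issue SUB r1<-Add3 | r0:Add2,r1:Add3,r2:Add1,r3:5,r4:Mul1,r5:8
c5: CDB Add2=4; issue ADD r5<-Add2 | r0:4,r1:Add3,r2:Add1,r3:5,r4:Mul1,r5:Add2
c6: CDB Mul1=16; stall | r0:4,r1:Add3,r2:Add1,r3:5,r4:16,r5:Add2
c7: CDB Add2=9; issue ADD r0<-Add2 | r0:Add2,r1:Add3,r2:Add1,r3:5,r4:16,r5:9
c8: CDB Add1=21 | r0:Add2,r1:Add3,r2:21,r3:5,r4:16,r5:9
c9: - | r0:Add2,r1:Add3,r2:21,r3:5,r4:16,r5:9
c10: CDB Add3=19 | r0:Add2,r1:19,r2:21,r3:5,r4:16,r5:9

STATUS = TAG Add2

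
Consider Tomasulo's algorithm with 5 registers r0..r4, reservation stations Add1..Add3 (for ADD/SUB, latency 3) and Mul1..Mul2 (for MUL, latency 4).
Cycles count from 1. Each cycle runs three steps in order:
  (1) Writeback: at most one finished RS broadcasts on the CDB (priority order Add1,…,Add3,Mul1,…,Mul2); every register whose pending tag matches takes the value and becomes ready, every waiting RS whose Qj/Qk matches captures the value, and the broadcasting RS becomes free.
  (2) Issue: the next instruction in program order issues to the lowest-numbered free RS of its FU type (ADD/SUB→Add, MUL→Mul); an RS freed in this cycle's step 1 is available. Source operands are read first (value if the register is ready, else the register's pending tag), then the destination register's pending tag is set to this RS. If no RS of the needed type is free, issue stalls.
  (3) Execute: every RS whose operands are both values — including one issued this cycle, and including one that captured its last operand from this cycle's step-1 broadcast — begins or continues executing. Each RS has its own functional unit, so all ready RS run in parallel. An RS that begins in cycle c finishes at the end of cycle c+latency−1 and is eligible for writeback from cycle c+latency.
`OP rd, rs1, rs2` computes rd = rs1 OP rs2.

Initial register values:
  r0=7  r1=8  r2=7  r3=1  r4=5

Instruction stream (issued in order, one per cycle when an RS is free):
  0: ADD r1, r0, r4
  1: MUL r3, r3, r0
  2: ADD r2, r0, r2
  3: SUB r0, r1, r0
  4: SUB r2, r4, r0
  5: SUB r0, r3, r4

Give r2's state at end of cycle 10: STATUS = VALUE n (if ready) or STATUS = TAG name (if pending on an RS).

c1: issue ADD r1<-Add1 | r0:7,r1:Add1,r2:7,r3:1,r4:5
c2: issue MUL r3<-Mul1 | r0:7,r1:Add1,r2:7,r3:Mul1,r4:5
c3: issue ADD r2<-Add2 | r0:7,r1:Add1,r2:Add2,r3:Mul1,r4:5
c4: CDB Add1=12; issue SUB r0<-Add1 | r0:Add1,r1:12,r2:Add2,r3:Mul1,r4:5
c5: issue SUB r2<-Add3 | r0:Add1,r1:12,r2:Add3,r3:Mul1,r4:5
c6: CDB Add2=14; issue SUB r0<-Add2 | r0:Add2,r1:12,r2:Add3,r3:Mul1,r4:5
c7: CDB Add1=5 | r0:Add2,r1:12,r2:Add3,r3:Mul1,r4:5
c8: CDB Mul1=7 | r0:Add2,r1:12,r2:Add3,r3:7,r4:5
c9: - | r0:Add2,r1:12,r2:Add3,r3:7,r4:5
c10: CDB Add3=0 | r0:Add2,r1:12,r2:0,r3:7,r4:5

STATUS = VALUE 0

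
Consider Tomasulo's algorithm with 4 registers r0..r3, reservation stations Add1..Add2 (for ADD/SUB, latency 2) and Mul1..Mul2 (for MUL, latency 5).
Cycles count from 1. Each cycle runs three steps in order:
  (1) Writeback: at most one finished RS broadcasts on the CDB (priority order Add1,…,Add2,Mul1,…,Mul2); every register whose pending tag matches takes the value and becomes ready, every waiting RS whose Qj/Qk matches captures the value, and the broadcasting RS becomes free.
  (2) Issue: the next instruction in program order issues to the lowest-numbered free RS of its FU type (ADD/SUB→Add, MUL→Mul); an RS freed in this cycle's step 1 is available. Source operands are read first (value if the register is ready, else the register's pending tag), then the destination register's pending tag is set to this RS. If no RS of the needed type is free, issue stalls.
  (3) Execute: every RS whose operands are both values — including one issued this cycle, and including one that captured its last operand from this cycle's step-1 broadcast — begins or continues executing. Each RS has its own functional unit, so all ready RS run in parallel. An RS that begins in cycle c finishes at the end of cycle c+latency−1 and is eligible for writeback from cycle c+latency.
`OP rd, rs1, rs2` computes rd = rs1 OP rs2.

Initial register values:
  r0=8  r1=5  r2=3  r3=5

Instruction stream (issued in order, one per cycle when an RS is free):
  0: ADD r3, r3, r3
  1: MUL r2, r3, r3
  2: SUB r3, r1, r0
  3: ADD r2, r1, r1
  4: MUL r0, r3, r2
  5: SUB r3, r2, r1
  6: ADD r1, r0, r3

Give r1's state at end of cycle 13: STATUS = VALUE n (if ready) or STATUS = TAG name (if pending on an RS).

  c1: issue ADD r3<-Add1  regs: r0:8,r1:5,r2:3,r3:Add1
  c2: issue MUL r2<-Mul1  regs: r0:8,r1:5,r2:Mul1,r3:Add1
  c3: CDB Add1=10; issue SUB r3<-Add1  regs: r0:8,r1:5,r2:Mul1,r3:Add1
  c4: issue ADD r2<-Add2  regs: r0:8,r1:5,r2:Add2,r3:Add1
  c5: CDB Add1=-3; issue MUL r0<-Mul2  regs: r0:Mul2,r1:5,r2:Add2,r3:-3
  c6: CDB Add2=10; issue SUB r3<-Add1  regs: r0:Mul2,r1:5,r2:10,r3:Add1
  c7: issue ADD r1<-Add2  regs: r0:Mul2,r1:Add2,r2:10,r3:Add1
  c8: CDB Add1=5  regs: r0:Mul2,r1:Add2,r2:10,r3:5
  c9: CDB Mul1=100  regs: r0:Mul2,r1:Add2,r2:10,r3:5
  c10: -  regs: r0:Mul2,r1:Add2,r2:10,r3:5
  c11: CDB Mul2=-30  regs: r0:-30,r1:Add2,r2:10,r3:5
  c12: -  regs: r0:-30,r1:Add2,r2:10,r3:5
  c13: CDB Add2=-25  regs: r0:-30,r1:-25,r2:10,r3:5

STATUS = VALUE -25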